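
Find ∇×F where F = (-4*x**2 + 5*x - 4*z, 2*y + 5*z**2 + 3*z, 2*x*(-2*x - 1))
(-10*z - 3, 8*x - 2, 0)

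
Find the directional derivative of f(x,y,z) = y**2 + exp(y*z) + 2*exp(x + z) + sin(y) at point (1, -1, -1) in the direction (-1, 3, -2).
sqrt(14)*(-12 - E + 3*cos(1))/14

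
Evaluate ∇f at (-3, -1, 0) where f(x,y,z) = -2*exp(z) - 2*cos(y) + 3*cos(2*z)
(0, -2*sin(1), -2)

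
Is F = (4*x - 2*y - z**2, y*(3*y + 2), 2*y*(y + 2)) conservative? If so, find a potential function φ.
No, ∇×F = (4*y + 4, -2*z, 2) ≠ 0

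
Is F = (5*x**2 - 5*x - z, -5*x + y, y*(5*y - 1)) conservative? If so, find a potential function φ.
No, ∇×F = (10*y - 1, -1, -5) ≠ 0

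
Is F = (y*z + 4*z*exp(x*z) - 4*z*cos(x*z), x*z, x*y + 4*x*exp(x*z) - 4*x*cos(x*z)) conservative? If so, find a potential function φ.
Yes, F is conservative. φ = x*y*z + 4*exp(x*z) - 4*sin(x*z)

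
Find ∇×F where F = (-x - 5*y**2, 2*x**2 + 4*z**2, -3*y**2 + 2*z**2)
(-6*y - 8*z, 0, 4*x + 10*y)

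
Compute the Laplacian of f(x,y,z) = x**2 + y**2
4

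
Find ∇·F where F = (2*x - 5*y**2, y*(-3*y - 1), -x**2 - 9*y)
1 - 6*y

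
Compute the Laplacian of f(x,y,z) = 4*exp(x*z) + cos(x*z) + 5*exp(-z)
((4*x**2*exp(x*z) - x**2*cos(x*z) + z**2*(4*exp(x*z) - cos(x*z)))*exp(z) + 5)*exp(-z)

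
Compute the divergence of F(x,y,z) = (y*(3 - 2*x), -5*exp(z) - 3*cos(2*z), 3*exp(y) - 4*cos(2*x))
-2*y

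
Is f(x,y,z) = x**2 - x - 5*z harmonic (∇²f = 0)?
No, ∇²f = 2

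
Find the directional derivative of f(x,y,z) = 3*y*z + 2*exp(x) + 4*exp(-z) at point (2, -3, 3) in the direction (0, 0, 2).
-9 - 4*exp(-3)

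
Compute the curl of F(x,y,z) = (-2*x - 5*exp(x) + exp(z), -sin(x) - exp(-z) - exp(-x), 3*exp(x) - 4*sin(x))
(-exp(-z), -3*exp(x) + exp(z) + 4*cos(x), -cos(x) + exp(-x))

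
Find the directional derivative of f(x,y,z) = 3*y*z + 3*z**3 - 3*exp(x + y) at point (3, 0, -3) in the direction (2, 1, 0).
-9*sqrt(5)*(1 + exp(3))/5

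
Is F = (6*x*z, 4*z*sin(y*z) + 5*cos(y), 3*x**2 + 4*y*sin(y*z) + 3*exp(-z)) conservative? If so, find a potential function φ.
Yes, F is conservative. φ = 3*x**2*z + 5*sin(y) - 4*cos(y*z) - 3*exp(-z)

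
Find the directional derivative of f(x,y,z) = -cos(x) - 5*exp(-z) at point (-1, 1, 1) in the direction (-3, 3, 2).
sqrt(22)*(3*E*sin(1) + 10)*exp(-1)/22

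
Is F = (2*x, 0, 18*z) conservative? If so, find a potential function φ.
Yes, F is conservative. φ = x**2 + 9*z**2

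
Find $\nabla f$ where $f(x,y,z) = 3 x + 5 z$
(3, 0, 5)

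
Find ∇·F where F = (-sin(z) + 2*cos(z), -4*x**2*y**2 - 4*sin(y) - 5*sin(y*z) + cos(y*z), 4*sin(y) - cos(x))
-8*x**2*y - z*sin(y*z) - 5*z*cos(y*z) - 4*cos(y)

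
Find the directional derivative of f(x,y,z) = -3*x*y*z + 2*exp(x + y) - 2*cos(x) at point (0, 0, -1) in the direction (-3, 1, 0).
-2*sqrt(10)/5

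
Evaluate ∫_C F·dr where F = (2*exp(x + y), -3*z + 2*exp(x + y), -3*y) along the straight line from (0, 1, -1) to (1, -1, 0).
-2*E - 1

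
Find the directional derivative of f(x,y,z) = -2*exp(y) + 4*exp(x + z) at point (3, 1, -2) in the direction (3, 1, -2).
sqrt(14)*E/7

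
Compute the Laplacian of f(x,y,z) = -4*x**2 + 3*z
-8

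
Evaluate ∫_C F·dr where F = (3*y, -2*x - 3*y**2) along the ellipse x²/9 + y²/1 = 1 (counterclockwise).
-15*pi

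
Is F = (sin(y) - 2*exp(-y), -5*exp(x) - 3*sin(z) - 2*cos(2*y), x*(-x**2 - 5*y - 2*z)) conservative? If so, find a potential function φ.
No, ∇×F = (-5*x + 3*cos(z), 3*x**2 + 5*y + 2*z, -5*exp(x) - cos(y) - 2*exp(-y)) ≠ 0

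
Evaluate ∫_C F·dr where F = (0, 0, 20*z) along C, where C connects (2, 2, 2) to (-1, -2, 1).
-30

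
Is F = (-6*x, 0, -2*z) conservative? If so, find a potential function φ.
Yes, F is conservative. φ = -3*x**2 - z**2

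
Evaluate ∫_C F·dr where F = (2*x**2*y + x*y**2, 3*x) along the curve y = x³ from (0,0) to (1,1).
65/24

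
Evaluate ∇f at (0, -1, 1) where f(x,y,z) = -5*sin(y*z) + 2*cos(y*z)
(0, -5*cos(1) + 2*sin(1), -2*sin(1) + 5*cos(1))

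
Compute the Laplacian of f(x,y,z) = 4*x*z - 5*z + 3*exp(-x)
3*exp(-x)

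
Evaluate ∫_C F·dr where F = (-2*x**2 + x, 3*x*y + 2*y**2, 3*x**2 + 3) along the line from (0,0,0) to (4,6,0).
760/3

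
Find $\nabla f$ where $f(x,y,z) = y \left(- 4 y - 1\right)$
(0, -8*y - 1, 0)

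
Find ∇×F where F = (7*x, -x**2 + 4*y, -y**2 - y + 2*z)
(-2*y - 1, 0, -2*x)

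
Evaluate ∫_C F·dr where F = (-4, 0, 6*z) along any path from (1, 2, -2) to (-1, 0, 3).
23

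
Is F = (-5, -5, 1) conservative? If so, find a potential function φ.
Yes, F is conservative. φ = -5*x - 5*y + z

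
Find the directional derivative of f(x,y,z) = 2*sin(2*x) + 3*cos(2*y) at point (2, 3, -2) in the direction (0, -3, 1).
9*sqrt(10)*sin(6)/5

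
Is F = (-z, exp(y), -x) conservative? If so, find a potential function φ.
Yes, F is conservative. φ = -x*z + exp(y)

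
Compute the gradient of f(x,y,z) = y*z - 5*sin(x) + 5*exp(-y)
(-5*cos(x), z - 5*exp(-y), y)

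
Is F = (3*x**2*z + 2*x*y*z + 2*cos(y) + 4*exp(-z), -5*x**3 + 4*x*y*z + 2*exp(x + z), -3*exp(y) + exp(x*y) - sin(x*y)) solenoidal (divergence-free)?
No, ∇·F = 2*z*(5*x + y)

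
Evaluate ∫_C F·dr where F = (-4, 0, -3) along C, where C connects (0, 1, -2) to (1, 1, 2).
-16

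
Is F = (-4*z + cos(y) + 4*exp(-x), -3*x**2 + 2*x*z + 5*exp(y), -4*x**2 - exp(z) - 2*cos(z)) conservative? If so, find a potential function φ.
No, ∇×F = (-2*x, 8*x - 4, -6*x + 2*z + sin(y)) ≠ 0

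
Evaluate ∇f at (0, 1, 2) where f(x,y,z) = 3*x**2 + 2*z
(0, 0, 2)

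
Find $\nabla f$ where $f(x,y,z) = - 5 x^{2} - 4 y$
(-10*x, -4, 0)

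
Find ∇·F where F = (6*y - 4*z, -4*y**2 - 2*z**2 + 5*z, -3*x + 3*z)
3 - 8*y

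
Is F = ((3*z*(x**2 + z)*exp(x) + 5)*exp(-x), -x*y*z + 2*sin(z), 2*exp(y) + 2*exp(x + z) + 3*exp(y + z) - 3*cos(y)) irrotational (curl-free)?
No, ∇×F = (x*y + 2*exp(y) + 3*exp(y + z) + 3*sin(y) - 2*cos(z), 3*x**2 + 6*z - 2*exp(x + z), -y*z)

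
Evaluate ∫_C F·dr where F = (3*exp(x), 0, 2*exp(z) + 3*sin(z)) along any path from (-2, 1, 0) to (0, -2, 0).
3 - 3*exp(-2)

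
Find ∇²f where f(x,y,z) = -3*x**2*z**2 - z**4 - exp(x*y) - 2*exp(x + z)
-x**2*exp(x*y) - 6*x**2 - y**2*exp(x*y) - 18*z**2 - 4*exp(x + z)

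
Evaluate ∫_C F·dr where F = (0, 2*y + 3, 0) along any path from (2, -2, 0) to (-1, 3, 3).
20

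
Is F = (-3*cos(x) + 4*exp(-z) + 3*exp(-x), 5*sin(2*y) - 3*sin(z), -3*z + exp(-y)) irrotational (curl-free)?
No, ∇×F = (3*cos(z) - exp(-y), -4*exp(-z), 0)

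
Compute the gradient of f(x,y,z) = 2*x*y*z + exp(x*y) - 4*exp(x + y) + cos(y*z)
(2*y*z + y*exp(x*y) - 4*exp(x + y), 2*x*z + x*exp(x*y) - z*sin(y*z) - 4*exp(x + y), y*(2*x - sin(y*z)))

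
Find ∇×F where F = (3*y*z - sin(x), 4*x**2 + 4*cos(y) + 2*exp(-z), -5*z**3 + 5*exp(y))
(5*exp(y) + 2*exp(-z), 3*y, 8*x - 3*z)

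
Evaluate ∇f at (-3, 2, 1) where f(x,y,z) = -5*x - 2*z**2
(-5, 0, -4)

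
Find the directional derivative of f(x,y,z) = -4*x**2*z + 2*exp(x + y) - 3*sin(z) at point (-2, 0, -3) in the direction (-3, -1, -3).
sqrt(19)*(9*exp(2)*cos(3) - 8 + 192*exp(2))*exp(-2)/19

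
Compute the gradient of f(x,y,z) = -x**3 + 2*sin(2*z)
(-3*x**2, 0, 4*cos(2*z))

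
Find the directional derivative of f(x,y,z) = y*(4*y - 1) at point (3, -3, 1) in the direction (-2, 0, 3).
0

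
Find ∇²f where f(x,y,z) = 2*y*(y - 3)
4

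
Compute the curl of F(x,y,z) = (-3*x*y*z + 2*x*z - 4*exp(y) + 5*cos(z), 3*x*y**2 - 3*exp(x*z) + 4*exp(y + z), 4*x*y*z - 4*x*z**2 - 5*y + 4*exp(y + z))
(4*x*z + 3*x*exp(x*z) - 5, -3*x*y + 2*x - 4*y*z + 4*z**2 - 5*sin(z), 3*x*z + 3*y**2 - 3*z*exp(x*z) + 4*exp(y))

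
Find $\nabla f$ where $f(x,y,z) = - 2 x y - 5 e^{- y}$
(-2*y, -2*x + 5*exp(-y), 0)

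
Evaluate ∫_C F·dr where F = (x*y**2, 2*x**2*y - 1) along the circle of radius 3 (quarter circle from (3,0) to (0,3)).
69/4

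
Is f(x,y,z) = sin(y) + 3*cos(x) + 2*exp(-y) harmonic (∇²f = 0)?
No, ∇²f = -sin(y) - 3*cos(x) + 2*exp(-y)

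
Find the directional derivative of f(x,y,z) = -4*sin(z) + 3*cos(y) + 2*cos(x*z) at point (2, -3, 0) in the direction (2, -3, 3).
-3*sqrt(22)*(3*sin(3) + 4)/22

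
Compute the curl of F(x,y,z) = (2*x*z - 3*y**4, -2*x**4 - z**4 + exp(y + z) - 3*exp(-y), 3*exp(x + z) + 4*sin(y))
(4*z**3 - exp(y + z) + 4*cos(y), 2*x - 3*exp(x + z), -8*x**3 + 12*y**3)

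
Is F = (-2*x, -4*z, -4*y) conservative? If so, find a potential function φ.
Yes, F is conservative. φ = -x**2 - 4*y*z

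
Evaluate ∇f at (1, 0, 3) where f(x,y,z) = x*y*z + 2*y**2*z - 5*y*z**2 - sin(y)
(0, -43, 0)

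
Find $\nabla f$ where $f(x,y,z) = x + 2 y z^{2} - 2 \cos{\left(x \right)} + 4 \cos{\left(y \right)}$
(2*sin(x) + 1, 2*z**2 - 4*sin(y), 4*y*z)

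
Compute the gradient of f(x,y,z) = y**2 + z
(0, 2*y, 1)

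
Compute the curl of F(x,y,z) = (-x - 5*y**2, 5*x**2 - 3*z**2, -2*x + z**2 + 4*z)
(6*z, 2, 10*x + 10*y)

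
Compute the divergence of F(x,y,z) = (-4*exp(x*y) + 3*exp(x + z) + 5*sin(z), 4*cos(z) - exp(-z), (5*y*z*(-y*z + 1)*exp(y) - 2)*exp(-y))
-10*y**2*z - 4*y*exp(x*y) + 5*y + 3*exp(x + z)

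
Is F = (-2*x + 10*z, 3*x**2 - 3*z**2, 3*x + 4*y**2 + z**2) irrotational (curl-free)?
No, ∇×F = (8*y + 6*z, 7, 6*x)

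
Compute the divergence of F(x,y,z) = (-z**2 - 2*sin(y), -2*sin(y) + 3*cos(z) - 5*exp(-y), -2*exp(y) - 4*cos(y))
-2*cos(y) + 5*exp(-y)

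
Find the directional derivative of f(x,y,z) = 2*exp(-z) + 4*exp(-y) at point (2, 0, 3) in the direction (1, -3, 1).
2*sqrt(11)*(-1 + 6*exp(3))*exp(-3)/11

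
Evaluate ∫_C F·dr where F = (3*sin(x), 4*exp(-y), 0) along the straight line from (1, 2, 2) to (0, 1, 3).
-3 - 4*exp(-1) + 4*exp(-2) + 3*cos(1)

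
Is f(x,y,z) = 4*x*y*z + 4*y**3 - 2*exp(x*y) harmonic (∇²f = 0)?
No, ∇²f = -2*x**2*exp(x*y) - 2*y**2*exp(x*y) + 24*y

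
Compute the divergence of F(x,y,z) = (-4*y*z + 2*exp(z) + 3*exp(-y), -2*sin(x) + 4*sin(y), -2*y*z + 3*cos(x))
-2*y + 4*cos(y)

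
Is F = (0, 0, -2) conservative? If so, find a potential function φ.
Yes, F is conservative. φ = -2*z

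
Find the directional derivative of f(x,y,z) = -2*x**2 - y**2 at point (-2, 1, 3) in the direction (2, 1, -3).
sqrt(14)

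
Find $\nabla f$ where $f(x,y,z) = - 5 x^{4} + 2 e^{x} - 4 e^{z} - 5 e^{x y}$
(-20*x**3 - 5*y*exp(x*y) + 2*exp(x), -5*x*exp(x*y), -4*exp(z))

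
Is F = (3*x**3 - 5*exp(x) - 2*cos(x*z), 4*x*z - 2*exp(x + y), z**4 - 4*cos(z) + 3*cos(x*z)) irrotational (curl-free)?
No, ∇×F = (-4*x, (2*x + 3*z)*sin(x*z), 4*z - 2*exp(x + y))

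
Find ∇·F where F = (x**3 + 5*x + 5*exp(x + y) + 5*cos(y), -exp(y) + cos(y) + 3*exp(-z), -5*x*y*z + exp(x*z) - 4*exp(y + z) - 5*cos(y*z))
3*x**2 - 5*x*y + x*exp(x*z) + 5*y*sin(y*z) - exp(y) + 5*exp(x + y) - 4*exp(y + z) - sin(y) + 5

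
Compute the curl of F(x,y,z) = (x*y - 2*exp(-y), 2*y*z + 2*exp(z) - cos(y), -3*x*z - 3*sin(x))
(-2*y - 2*exp(z), 3*z + 3*cos(x), -x - 2*exp(-y))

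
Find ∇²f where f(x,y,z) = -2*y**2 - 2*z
-4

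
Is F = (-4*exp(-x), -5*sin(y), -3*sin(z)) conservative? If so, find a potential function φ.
Yes, F is conservative. φ = 5*cos(y) + 3*cos(z) + 4*exp(-x)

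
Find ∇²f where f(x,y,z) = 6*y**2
12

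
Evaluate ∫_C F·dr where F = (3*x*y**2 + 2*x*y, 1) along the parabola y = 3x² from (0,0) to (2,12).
324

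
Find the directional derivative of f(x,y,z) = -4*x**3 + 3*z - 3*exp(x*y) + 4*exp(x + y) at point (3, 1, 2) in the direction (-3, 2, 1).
sqrt(14)*(-4*exp(4) - 9*exp(3) + 327)/14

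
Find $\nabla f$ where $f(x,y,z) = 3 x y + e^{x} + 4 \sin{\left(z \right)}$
(3*y + exp(x), 3*x, 4*cos(z))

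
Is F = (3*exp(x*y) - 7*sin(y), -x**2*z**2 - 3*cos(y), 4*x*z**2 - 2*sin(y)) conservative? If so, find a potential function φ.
No, ∇×F = (2*x**2*z - 2*cos(y), -4*z**2, -2*x*z**2 - 3*x*exp(x*y) + 7*cos(y)) ≠ 0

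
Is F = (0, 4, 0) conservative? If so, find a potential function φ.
Yes, F is conservative. φ = 4*y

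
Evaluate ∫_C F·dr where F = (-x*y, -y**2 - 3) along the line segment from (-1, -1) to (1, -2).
17/3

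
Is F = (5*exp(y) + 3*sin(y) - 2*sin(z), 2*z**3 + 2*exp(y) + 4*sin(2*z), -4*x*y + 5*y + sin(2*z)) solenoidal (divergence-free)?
No, ∇·F = 2*exp(y) + 2*cos(2*z)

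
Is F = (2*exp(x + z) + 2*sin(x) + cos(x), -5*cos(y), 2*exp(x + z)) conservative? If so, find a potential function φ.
Yes, F is conservative. φ = 2*exp(x + z) + sin(x) - 5*sin(y) - 2*cos(x)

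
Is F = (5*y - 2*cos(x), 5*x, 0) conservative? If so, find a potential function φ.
Yes, F is conservative. φ = 5*x*y - 2*sin(x)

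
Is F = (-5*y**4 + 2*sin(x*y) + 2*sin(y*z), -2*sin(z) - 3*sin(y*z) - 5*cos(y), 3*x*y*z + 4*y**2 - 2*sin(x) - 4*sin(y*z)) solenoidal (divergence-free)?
No, ∇·F = 3*x*y + 2*y*cos(x*y) - 4*y*cos(y*z) - 3*z*cos(y*z) + 5*sin(y)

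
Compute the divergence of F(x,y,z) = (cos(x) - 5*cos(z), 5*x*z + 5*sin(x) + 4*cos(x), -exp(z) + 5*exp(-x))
-exp(z) - sin(x)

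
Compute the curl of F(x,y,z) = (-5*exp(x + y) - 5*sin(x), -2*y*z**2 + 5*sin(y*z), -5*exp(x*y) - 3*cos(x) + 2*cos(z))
(-5*x*exp(x*y) + 4*y*z - 5*y*cos(y*z), 5*y*exp(x*y) - 3*sin(x), 5*exp(x + y))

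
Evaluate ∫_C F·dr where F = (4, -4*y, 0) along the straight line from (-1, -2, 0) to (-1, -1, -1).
6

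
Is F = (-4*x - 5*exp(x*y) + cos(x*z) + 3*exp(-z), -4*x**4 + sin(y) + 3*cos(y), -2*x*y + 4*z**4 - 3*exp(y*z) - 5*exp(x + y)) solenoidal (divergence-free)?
No, ∇·F = -5*y*exp(x*y) - 3*y*exp(y*z) + 16*z**3 - z*sin(x*z) - 3*sin(y) + cos(y) - 4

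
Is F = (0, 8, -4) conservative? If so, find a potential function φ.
Yes, F is conservative. φ = 8*y - 4*z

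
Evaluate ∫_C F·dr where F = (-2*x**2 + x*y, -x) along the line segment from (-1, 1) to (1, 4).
-1/3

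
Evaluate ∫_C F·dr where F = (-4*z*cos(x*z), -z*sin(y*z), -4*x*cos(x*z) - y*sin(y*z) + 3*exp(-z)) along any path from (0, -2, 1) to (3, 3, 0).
-2 - cos(2) + 3*exp(-1)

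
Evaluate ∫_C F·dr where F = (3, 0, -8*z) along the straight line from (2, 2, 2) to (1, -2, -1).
9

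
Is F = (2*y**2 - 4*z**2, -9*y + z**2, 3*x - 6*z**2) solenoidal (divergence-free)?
No, ∇·F = -12*z - 9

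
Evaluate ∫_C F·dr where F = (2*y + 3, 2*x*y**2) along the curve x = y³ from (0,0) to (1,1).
29/6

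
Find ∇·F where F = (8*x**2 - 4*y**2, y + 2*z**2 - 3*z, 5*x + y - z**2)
16*x - 2*z + 1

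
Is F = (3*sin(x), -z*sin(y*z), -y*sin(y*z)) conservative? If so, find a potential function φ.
Yes, F is conservative. φ = -3*cos(x) + cos(y*z)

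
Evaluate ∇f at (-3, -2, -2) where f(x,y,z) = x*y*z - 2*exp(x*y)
(4 + 4*exp(6), 6 + 6*exp(6), 6)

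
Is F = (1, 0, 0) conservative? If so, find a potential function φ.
Yes, F is conservative. φ = x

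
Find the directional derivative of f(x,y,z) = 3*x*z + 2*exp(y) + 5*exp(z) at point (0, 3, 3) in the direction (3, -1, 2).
sqrt(14)*(27 + 8*exp(3))/14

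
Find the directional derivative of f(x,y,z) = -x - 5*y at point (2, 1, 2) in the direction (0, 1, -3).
-sqrt(10)/2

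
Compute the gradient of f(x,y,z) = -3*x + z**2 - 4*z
(-3, 0, 2*z - 4)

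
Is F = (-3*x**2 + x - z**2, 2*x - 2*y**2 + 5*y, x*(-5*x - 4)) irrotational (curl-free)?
No, ∇×F = (0, 10*x - 2*z + 4, 2)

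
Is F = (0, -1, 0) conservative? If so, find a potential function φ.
Yes, F is conservative. φ = -y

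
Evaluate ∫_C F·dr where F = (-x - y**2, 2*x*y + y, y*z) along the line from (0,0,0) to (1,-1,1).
0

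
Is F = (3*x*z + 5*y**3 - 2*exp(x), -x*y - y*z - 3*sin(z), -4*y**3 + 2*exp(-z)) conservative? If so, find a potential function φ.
No, ∇×F = (-12*y**2 + y + 3*cos(z), 3*x, y*(-15*y - 1)) ≠ 0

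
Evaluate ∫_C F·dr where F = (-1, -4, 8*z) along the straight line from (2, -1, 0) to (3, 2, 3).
23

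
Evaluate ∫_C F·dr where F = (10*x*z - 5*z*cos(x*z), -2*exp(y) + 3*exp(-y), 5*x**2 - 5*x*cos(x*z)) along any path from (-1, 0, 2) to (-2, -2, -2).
-45 - 3*exp(2) - 5*sin(2) - 2*exp(-2) - 5*sin(4)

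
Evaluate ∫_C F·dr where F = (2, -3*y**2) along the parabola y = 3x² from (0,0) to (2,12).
-1724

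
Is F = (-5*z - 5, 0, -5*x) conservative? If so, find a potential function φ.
Yes, F is conservative. φ = 5*x*(-z - 1)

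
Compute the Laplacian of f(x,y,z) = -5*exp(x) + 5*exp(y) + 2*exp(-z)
-5*exp(x) + 5*exp(y) + 2*exp(-z)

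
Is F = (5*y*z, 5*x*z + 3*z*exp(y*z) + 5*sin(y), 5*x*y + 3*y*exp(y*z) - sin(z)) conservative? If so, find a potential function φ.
Yes, F is conservative. φ = 5*x*y*z + 3*exp(y*z) - 5*cos(y) + cos(z)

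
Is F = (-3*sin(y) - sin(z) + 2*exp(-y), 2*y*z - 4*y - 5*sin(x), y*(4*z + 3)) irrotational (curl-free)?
No, ∇×F = (-2*y + 4*z + 3, -cos(z), -5*cos(x) + 3*cos(y) + 2*exp(-y))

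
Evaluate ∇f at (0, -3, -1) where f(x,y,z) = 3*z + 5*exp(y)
(0, 5*exp(-3), 3)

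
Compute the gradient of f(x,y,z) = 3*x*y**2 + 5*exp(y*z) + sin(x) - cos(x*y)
(3*y**2 + y*sin(x*y) + cos(x), 6*x*y + x*sin(x*y) + 5*z*exp(y*z), 5*y*exp(y*z))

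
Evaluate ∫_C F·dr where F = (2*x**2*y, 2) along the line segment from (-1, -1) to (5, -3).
-220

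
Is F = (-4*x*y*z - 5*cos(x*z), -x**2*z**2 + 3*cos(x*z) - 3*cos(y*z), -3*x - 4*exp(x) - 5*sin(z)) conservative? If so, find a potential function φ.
No, ∇×F = (2*x**2*z + 3*x*sin(x*z) - 3*y*sin(y*z), -4*x*y + 5*x*sin(x*z) + 4*exp(x) + 3, z*(-2*x*z + 4*x - 3*sin(x*z))) ≠ 0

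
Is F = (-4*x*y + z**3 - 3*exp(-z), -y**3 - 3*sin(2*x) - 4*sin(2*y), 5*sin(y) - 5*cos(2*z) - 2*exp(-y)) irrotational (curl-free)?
No, ∇×F = (5*cos(y) + 2*exp(-y), 3*z**2 + 3*exp(-z), 4*x - 6*cos(2*x))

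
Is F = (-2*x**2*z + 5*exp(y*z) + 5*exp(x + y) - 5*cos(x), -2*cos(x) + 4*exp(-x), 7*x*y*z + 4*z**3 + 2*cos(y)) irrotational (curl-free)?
No, ∇×F = (7*x*z - 2*sin(y), -2*x**2 - 7*y*z + 5*y*exp(y*z), -5*z*exp(y*z) - 5*exp(x + y) + 2*sin(x) - 4*exp(-x))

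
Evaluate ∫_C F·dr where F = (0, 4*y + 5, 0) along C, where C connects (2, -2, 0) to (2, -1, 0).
-1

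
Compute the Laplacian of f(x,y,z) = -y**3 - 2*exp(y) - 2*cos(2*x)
-6*y - 2*exp(y) + 8*cos(2*x)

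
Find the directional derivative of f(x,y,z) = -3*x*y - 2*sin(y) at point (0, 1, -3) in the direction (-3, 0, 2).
9*sqrt(13)/13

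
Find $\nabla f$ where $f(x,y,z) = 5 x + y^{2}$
(5, 2*y, 0)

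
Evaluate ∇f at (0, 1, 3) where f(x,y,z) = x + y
(1, 1, 0)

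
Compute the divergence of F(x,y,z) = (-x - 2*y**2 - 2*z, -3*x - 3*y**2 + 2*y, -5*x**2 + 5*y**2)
1 - 6*y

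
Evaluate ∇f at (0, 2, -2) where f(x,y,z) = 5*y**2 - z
(0, 20, -1)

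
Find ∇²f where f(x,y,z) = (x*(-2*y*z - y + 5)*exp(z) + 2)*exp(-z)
2*exp(-z)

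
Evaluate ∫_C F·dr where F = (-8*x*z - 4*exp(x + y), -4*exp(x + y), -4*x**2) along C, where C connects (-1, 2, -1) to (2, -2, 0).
-8 + 4*E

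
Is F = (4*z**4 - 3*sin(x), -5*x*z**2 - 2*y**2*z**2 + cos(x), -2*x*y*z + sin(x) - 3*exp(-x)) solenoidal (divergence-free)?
No, ∇·F = -2*x*y - 4*y*z**2 - 3*cos(x)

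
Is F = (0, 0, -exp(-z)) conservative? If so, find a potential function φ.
Yes, F is conservative. φ = exp(-z)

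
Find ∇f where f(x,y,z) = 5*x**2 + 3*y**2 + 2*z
(10*x, 6*y, 2)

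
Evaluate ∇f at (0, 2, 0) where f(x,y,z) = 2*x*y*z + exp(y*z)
(0, 0, 2)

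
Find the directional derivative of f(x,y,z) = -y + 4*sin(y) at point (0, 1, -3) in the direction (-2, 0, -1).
0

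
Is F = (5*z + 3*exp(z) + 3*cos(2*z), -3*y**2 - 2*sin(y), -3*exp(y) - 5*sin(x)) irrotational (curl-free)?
No, ∇×F = (-3*exp(y), 3*exp(z) - 6*sin(2*z) + 5*cos(x) + 5, 0)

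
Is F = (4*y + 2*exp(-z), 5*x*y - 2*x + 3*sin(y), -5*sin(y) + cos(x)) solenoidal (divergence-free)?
No, ∇·F = 5*x + 3*cos(y)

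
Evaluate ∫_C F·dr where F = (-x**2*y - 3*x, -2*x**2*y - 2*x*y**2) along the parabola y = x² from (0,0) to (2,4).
-13462/105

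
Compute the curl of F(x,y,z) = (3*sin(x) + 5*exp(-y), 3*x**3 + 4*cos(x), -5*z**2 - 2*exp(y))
(-2*exp(y), 0, 9*x**2 - 4*sin(x) + 5*exp(-y))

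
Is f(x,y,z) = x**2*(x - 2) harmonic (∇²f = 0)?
No, ∇²f = 6*x - 4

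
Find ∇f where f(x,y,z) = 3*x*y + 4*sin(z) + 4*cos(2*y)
(3*y, 3*x - 8*sin(2*y), 4*cos(z))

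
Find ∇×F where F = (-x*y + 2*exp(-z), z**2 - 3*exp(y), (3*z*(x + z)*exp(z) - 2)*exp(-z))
(-2*z, -3*z - 2*exp(-z), x)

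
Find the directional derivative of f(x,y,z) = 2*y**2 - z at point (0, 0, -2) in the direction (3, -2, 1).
-sqrt(14)/14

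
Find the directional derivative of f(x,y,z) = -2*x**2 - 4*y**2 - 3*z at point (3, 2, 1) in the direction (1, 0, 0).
-12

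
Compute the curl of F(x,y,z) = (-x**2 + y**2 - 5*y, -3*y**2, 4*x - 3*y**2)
(-6*y, -4, 5 - 2*y)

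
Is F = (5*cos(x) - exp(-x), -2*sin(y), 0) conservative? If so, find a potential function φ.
Yes, F is conservative. φ = 5*sin(x) + 2*cos(y) + exp(-x)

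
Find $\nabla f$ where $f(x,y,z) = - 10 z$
(0, 0, -10)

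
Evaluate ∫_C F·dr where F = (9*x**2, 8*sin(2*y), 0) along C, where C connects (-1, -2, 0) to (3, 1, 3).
4*cos(4) - 4*cos(2) + 84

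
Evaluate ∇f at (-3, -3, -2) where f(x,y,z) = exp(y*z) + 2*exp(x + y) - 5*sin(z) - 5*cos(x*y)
(-15*sin(9) + 2*exp(-6), -2*exp(6) - 15*sin(9) + 2*exp(-6), -3*exp(6) - 5*cos(2))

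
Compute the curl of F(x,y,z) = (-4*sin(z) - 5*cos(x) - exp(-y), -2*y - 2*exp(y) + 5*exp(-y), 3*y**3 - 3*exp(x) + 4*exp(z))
(9*y**2, 3*exp(x) - 4*cos(z), -exp(-y))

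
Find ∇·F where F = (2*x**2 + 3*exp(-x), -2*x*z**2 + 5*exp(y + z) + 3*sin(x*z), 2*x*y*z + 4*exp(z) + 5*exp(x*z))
2*x*y + 5*x*exp(x*z) + 4*x + 4*exp(z) + 5*exp(y + z) - 3*exp(-x)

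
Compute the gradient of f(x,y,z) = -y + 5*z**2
(0, -1, 10*z)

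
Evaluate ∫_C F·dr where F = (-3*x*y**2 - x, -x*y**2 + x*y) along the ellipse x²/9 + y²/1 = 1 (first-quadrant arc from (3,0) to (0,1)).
49/4 - 3*pi/16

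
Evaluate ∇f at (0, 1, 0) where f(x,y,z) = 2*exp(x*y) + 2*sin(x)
(4, 0, 0)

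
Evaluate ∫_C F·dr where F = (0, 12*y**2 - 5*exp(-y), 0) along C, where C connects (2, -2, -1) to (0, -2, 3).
0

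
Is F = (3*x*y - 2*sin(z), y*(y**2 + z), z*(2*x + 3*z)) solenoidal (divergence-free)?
No, ∇·F = 2*x + 3*y**2 + 3*y + 7*z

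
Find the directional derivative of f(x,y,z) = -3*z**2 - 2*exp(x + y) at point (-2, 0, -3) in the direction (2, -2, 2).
6*sqrt(3)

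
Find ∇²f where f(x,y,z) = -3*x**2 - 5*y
-6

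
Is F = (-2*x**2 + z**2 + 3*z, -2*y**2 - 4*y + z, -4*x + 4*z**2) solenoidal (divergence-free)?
No, ∇·F = -4*x - 4*y + 8*z - 4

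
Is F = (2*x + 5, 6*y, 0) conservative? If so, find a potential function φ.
Yes, F is conservative. φ = x**2 + 5*x + 3*y**2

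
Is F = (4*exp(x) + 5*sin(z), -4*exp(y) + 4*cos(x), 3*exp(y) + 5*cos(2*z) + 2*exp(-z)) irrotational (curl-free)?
No, ∇×F = (3*exp(y), 5*cos(z), -4*sin(x))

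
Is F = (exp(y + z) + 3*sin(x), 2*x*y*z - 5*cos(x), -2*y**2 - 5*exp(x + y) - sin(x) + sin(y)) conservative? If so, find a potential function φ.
No, ∇×F = (-2*x*y - 4*y - 5*exp(x + y) + cos(y), 5*exp(x + y) + exp(y + z) + cos(x), 2*y*z - exp(y + z) + 5*sin(x)) ≠ 0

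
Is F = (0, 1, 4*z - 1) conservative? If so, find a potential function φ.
Yes, F is conservative. φ = y + 2*z**2 - z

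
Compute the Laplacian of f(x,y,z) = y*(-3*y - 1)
-6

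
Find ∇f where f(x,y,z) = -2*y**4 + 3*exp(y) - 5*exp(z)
(0, -8*y**3 + 3*exp(y), -5*exp(z))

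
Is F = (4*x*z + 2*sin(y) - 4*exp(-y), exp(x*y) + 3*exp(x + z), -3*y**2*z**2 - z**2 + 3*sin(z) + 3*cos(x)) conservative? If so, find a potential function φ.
No, ∇×F = (-6*y*z**2 - 3*exp(x + z), 4*x + 3*sin(x), y*exp(x*y) + 3*exp(x + z) - 2*cos(y) - 4*exp(-y)) ≠ 0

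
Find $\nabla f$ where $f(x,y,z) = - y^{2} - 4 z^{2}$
(0, -2*y, -8*z)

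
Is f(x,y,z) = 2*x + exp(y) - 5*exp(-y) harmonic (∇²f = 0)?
No, ∇²f = exp(y) - 5*exp(-y)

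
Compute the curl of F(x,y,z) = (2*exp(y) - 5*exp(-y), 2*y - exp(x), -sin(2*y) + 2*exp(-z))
(-2*cos(2*y), 0, -exp(x) - 2*exp(y) - 5*exp(-y))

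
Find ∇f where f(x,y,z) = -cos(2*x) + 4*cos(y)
(2*sin(2*x), -4*sin(y), 0)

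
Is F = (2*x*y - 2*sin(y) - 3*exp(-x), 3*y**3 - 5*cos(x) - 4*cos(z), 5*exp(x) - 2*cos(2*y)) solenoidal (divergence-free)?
No, ∇·F = 9*y**2 + 2*y + 3*exp(-x)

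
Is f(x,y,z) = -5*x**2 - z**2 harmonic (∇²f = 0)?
No, ∇²f = -12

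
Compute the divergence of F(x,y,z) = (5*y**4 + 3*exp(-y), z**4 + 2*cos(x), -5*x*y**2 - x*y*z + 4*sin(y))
-x*y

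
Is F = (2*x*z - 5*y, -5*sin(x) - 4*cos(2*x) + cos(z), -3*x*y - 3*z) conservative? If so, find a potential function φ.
No, ∇×F = (-3*x + sin(z), 2*x + 3*y, 8*sin(2*x) - 5*cos(x) + 5) ≠ 0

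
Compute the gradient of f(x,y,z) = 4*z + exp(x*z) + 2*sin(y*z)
(z*exp(x*z), 2*z*cos(y*z), x*exp(x*z) + 2*y*cos(y*z) + 4)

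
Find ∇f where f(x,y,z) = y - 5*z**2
(0, 1, -10*z)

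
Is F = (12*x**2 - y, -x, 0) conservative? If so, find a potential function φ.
Yes, F is conservative. φ = x*(4*x**2 - y)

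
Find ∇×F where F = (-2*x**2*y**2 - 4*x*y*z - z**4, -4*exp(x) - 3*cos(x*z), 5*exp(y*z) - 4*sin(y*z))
(-3*x*sin(x*z) + 5*z*exp(y*z) - 4*z*cos(y*z), -4*x*y - 4*z**3, 4*x**2*y + 4*x*z + 3*z*sin(x*z) - 4*exp(x))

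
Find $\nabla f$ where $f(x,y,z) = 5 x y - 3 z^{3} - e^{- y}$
(5*y, 5*x + exp(-y), -9*z**2)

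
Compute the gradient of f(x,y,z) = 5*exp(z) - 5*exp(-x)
(5*exp(-x), 0, 5*exp(z))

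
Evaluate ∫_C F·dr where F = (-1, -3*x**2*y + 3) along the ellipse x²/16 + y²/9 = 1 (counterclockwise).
0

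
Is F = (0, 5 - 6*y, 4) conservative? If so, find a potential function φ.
Yes, F is conservative. φ = -3*y**2 + 5*y + 4*z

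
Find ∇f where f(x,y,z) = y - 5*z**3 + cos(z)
(0, 1, -15*z**2 - sin(z))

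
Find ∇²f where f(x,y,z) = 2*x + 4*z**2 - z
8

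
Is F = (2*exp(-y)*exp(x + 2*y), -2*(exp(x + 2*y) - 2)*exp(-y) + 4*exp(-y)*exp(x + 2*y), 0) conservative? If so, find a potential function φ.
Yes, F is conservative. φ = 2*(exp(x + 2*y) - 2)*exp(-y)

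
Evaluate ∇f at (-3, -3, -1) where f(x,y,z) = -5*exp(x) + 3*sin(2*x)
(-5*exp(-3) + 6*cos(6), 0, 0)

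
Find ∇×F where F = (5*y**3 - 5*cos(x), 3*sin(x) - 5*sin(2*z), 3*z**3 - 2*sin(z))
(10*cos(2*z), 0, -15*y**2 + 3*cos(x))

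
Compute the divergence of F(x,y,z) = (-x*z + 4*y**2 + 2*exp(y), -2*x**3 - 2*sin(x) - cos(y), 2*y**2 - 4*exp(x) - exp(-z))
-z + sin(y) + exp(-z)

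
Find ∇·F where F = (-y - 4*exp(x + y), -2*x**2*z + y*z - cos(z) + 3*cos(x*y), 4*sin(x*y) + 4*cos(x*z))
-3*x*sin(x*y) - 4*x*sin(x*z) + z - 4*exp(x + y)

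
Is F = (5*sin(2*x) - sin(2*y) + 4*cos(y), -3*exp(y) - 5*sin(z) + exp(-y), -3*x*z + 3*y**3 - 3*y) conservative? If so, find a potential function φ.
No, ∇×F = (9*y**2 + 5*cos(z) - 3, 3*z, 4*sin(y) + 2*cos(2*y)) ≠ 0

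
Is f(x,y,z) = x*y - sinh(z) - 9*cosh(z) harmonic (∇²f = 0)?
No, ∇²f = -sinh(z) - 9*cosh(z)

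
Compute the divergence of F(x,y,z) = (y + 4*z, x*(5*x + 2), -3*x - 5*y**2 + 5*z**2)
10*z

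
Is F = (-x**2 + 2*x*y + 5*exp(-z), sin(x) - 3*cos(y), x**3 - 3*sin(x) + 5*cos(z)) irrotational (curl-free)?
No, ∇×F = (0, -3*x**2 + 3*cos(x) - 5*exp(-z), -2*x + cos(x))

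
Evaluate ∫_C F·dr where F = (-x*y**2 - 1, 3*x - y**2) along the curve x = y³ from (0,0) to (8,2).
-284/3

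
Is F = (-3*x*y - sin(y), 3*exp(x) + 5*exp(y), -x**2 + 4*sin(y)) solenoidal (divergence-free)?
No, ∇·F = -3*y + 5*exp(y)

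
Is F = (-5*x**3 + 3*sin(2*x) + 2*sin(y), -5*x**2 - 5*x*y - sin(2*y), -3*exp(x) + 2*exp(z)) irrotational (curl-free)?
No, ∇×F = (0, 3*exp(x), -10*x - 5*y - 2*cos(y))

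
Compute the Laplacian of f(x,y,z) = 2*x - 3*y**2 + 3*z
-6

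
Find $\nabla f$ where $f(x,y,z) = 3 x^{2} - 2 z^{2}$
(6*x, 0, -4*z)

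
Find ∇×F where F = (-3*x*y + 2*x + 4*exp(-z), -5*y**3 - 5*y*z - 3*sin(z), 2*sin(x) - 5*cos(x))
(5*y + 3*cos(z), -5*sin(x) - 2*cos(x) - 4*exp(-z), 3*x)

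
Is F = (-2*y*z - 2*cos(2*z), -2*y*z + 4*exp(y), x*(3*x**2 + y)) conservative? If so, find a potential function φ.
No, ∇×F = (x + 2*y, -9*x**2 - 3*y + 4*sin(2*z), 2*z) ≠ 0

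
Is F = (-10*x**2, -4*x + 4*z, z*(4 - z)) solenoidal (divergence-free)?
No, ∇·F = -20*x - 2*z + 4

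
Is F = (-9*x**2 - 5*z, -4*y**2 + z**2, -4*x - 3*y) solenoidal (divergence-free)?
No, ∇·F = -18*x - 8*y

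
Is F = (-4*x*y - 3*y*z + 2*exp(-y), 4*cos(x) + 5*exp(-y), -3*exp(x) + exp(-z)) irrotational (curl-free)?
No, ∇×F = (0, -3*y + 3*exp(x), 4*x + 3*z - 4*sin(x) + 2*exp(-y))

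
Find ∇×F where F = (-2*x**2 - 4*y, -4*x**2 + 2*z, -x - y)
(-3, 1, 4 - 8*x)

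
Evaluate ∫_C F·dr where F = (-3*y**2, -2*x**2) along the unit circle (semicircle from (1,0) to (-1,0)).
4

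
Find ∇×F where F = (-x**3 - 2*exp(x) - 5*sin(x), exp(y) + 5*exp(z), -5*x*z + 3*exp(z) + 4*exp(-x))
(-5*exp(z), 5*z + 4*exp(-x), 0)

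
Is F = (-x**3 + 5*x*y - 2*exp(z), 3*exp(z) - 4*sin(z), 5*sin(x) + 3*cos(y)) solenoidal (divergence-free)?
No, ∇·F = -3*x**2 + 5*y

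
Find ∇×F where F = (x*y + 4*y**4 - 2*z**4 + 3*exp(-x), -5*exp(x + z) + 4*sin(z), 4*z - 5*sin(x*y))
(-5*x*cos(x*y) + 5*exp(x + z) - 4*cos(z), 5*y*cos(x*y) - 8*z**3, -x - 16*y**3 - 5*exp(x + z))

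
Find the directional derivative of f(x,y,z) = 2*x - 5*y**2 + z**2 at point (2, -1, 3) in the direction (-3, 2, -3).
-2*sqrt(22)/11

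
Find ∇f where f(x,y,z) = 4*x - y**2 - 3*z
(4, -2*y, -3)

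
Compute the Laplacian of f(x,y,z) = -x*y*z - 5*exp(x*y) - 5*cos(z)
-5*x**2*exp(x*y) - 5*y**2*exp(x*y) + 5*cos(z)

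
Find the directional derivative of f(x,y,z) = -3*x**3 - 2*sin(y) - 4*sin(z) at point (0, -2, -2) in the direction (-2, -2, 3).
-8*sqrt(17)*cos(2)/17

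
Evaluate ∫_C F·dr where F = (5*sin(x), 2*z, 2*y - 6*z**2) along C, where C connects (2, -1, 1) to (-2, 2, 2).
-4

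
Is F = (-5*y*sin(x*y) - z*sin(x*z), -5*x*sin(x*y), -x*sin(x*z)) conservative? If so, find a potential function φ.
Yes, F is conservative. φ = 5*cos(x*y) + cos(x*z)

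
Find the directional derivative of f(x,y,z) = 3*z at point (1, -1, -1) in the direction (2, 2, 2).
sqrt(3)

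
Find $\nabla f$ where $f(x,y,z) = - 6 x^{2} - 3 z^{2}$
(-12*x, 0, -6*z)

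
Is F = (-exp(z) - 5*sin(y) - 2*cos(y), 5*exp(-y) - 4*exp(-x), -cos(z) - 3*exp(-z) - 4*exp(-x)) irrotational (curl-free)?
No, ∇×F = (0, -exp(z) - 4*exp(-x), -2*sin(y) + 5*cos(y) + 4*exp(-x))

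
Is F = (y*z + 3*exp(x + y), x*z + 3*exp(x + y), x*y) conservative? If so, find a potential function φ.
Yes, F is conservative. φ = x*y*z + 3*exp(x + y)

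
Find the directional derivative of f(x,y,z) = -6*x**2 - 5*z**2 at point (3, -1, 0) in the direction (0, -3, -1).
0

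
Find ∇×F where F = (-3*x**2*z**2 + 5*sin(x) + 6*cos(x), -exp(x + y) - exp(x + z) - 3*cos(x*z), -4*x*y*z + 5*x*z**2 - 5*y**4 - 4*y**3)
(-4*x*z - 3*x*sin(x*z) - 20*y**3 - 12*y**2 + exp(x + z), z*(-6*x**2 + 4*y - 5*z), 3*z*sin(x*z) - exp(x + y) - exp(x + z))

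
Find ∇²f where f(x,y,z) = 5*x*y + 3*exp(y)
3*exp(y)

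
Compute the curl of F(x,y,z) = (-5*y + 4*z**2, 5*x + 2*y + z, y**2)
(2*y - 1, 8*z, 10)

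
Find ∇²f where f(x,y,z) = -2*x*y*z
0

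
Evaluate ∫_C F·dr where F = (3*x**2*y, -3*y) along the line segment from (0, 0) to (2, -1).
-15/2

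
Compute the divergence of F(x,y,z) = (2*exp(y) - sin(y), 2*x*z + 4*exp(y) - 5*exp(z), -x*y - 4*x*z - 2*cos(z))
-4*x + 4*exp(y) + 2*sin(z)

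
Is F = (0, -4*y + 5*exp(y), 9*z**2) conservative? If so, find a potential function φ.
Yes, F is conservative. φ = -2*y**2 + 3*z**3 + 5*exp(y)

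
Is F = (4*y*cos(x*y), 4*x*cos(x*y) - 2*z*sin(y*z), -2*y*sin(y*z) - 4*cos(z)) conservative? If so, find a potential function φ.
Yes, F is conservative. φ = -4*sin(z) + 4*sin(x*y) + 2*cos(y*z)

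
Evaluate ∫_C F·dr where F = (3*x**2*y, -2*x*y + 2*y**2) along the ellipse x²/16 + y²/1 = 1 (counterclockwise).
-48*pi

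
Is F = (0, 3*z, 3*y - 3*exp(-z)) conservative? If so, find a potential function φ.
Yes, F is conservative. φ = 3*y*z + 3*exp(-z)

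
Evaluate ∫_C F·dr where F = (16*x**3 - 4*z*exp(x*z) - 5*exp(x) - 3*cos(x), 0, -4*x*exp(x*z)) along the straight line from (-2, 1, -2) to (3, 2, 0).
-5*exp(3) - 3*sin(2) - 3*sin(3) + 5*exp(-2) + 4*exp(4) + 256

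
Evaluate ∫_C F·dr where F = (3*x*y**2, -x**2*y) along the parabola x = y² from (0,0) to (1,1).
5/6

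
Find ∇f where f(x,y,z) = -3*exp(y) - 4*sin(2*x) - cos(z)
(-8*cos(2*x), -3*exp(y), sin(z))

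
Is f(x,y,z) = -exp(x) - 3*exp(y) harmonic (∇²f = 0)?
No, ∇²f = -exp(x) - 3*exp(y)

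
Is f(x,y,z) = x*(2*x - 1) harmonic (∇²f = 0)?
No, ∇²f = 4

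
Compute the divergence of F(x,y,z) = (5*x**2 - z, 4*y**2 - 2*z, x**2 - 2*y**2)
10*x + 8*y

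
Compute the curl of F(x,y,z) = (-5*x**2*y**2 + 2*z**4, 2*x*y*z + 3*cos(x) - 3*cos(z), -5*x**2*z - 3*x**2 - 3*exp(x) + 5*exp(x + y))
(-2*x*y + 5*exp(x + y) - 3*sin(z), 10*x*z + 6*x + 8*z**3 + 3*exp(x) - 5*exp(x + y), 10*x**2*y + 2*y*z - 3*sin(x))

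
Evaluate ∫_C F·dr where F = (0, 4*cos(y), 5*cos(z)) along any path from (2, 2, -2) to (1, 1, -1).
-sin(1) + sin(2)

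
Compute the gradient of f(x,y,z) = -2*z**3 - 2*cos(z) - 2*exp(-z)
(0, 0, -6*z**2 + 2*sin(z) + 2*exp(-z))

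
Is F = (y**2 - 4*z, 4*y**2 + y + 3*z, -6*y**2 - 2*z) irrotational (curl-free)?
No, ∇×F = (-12*y - 3, -4, -2*y)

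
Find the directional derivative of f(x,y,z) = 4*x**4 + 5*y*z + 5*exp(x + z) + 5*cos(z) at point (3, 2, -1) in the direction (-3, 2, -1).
-sqrt(14)*(5*sin(1) + 20*exp(2) + 1316)/14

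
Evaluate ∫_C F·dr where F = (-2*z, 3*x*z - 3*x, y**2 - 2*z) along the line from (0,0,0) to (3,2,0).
-9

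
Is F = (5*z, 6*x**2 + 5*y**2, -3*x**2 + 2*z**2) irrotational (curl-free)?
No, ∇×F = (0, 6*x + 5, 12*x)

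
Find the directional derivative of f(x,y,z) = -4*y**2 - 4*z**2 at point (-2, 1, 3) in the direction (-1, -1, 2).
-20*sqrt(6)/3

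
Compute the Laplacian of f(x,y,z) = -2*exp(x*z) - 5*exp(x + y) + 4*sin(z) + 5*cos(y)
-2*x**2*exp(x*z) - 2*z**2*exp(x*z) - 10*exp(x + y) - 4*sin(z) - 5*cos(y)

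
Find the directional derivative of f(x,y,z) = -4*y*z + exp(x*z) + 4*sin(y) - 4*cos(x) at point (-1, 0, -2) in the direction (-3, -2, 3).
3*sqrt(22)*(-8 + 4*sin(1) + exp(2))/22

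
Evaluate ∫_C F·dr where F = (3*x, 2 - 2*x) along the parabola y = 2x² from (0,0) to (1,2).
17/6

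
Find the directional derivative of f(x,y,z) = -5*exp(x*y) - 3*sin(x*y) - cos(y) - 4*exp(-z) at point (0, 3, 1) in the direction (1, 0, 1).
sqrt(2)*(2 - 12*E)*exp(-1)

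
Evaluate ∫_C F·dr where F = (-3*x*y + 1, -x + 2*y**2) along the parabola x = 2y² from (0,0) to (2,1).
-14/5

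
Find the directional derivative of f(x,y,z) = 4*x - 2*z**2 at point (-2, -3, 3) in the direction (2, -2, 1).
-4/3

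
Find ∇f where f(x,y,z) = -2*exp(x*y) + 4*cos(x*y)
(-2*y*(exp(x*y) + 2*sin(x*y)), -2*x*(exp(x*y) + 2*sin(x*y)), 0)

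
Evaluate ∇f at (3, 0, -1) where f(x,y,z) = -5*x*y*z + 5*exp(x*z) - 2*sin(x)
(-5*exp(-3) - 2*cos(3), 15, 15*exp(-3))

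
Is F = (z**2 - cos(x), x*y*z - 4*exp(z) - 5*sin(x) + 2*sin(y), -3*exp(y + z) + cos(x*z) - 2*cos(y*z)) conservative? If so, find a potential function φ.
No, ∇×F = (-x*y + 2*z*sin(y*z) + 4*exp(z) - 3*exp(y + z), z*(sin(x*z) + 2), y*z - 5*cos(x)) ≠ 0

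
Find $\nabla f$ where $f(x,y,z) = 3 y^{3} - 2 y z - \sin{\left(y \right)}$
(0, 9*y**2 - 2*z - cos(y), -2*y)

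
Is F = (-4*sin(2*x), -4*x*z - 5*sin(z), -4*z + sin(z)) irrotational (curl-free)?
No, ∇×F = (4*x + 5*cos(z), 0, -4*z)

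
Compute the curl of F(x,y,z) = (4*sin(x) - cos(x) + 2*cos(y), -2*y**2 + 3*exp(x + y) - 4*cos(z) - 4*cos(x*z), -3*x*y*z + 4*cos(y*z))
(-3*x*z - 4*x*sin(x*z) - 4*z*sin(y*z) - 4*sin(z), 3*y*z, 4*z*sin(x*z) + 3*exp(x + y) + 2*sin(y))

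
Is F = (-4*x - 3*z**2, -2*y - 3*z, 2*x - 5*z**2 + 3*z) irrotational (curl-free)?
No, ∇×F = (3, -6*z - 2, 0)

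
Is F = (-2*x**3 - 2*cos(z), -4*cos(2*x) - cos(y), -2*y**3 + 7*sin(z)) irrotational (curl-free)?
No, ∇×F = (-6*y**2, 2*sin(z), 8*sin(2*x))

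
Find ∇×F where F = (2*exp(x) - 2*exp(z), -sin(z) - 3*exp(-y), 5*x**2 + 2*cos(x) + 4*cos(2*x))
(cos(z), -10*x - 2*exp(z) + 2*sin(x) + 8*sin(2*x), 0)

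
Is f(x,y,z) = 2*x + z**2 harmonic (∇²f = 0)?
No, ∇²f = 2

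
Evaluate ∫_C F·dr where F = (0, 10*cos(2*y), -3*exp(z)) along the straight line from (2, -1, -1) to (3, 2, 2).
-3*exp(2) + 5*sin(4) + 3*exp(-1) + 5*sin(2)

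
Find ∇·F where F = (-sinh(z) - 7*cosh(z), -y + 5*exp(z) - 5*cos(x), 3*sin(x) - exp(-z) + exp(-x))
-1 + exp(-z)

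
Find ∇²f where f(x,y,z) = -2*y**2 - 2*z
-4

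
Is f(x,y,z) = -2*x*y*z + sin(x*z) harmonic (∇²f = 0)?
No, ∇²f = (-x**2 - z**2)*sin(x*z)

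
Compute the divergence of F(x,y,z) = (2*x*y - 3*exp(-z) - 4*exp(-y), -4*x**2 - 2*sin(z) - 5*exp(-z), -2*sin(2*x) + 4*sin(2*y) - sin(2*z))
2*y - 2*cos(2*z)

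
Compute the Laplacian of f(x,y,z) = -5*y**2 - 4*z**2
-18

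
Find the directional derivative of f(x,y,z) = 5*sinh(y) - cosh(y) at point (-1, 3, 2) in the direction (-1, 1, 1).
-sqrt(3)*(-5*cosh(3) + sinh(3))/3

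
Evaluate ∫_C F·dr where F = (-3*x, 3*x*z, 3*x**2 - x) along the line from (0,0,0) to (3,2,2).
27/2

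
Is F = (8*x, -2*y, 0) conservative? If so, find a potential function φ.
Yes, F is conservative. φ = 4*x**2 - y**2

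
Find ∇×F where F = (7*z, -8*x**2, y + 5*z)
(1, 7, -16*x)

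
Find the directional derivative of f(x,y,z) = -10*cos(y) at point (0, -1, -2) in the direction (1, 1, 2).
-5*sqrt(6)*sin(1)/3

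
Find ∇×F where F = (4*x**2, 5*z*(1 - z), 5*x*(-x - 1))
(10*z - 5, 10*x + 5, 0)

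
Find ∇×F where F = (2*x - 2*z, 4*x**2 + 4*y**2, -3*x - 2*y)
(-2, 1, 8*x)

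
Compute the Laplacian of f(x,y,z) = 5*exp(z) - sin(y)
5*exp(z) + sin(y)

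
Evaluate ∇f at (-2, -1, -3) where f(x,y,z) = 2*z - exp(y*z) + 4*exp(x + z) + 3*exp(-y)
(4*exp(-5), -3*E*(1 - exp(2)), 4*exp(-5) + 2 + exp(3))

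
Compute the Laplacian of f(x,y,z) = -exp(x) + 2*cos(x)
-exp(x) - 2*cos(x)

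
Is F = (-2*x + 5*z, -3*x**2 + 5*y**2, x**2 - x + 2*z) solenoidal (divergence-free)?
No, ∇·F = 10*y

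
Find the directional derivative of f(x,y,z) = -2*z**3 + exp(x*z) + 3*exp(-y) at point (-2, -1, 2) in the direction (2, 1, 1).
sqrt(6)*(-24*exp(4) - 3*exp(5) + 2)*exp(-4)/6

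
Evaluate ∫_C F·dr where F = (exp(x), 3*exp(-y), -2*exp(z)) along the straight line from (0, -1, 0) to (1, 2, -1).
-2*exp(-1) - 3*exp(-2) + 1 + 4*E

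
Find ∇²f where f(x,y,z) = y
0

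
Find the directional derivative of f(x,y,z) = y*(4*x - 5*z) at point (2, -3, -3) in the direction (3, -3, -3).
-50*sqrt(3)/3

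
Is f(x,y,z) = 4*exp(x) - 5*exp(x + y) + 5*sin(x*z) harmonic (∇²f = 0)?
No, ∇²f = -5*x**2*sin(x*z) - 5*z**2*sin(x*z) + 4*exp(x) - 10*exp(x + y)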